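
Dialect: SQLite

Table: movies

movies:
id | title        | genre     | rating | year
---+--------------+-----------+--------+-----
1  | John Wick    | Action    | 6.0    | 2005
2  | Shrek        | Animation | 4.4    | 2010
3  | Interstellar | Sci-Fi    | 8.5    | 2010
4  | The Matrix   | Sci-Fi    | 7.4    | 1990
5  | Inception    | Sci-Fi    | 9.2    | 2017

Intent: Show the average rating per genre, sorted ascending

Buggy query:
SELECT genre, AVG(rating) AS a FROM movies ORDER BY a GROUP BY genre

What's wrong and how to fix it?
Bug: ORDER BY appears before GROUP BY; SQL clause order requires GROUP BY first

Fix: Reorder: SELECT … FROM … GROUP BY … ORDER BY …

Corrected query:
SELECT genre, AVG(rating) AS a FROM movies GROUP BY genre ORDER BY a

Result:
genre     | a       
----------+---------
Animation | 4.4     
Action    | 6       
Sci-Fi    | 8.366667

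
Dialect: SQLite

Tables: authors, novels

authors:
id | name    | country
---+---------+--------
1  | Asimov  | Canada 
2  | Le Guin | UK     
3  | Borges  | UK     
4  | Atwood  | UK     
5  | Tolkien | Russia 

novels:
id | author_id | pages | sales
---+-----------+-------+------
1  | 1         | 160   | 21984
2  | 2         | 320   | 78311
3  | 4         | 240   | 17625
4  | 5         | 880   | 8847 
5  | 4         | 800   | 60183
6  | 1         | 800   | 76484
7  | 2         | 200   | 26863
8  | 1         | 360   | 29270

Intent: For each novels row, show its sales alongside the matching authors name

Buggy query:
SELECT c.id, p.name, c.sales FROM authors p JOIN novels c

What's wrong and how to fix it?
Bug: JOIN with no ON clause produces a cartesian product; every novels row pairs with every authors row

Fix: Add ON c.author_id = p.id to the JOIN

Corrected query:
SELECT c.id, p.name, c.sales FROM authors p JOIN novels c ON c.author_id = p.id

Result:
id | name    | sales
---+---------+------
1  | Asimov  | 21984
2  | Le Guin | 78311
3  | Atwood  | 17625
4  | Tolkien | 8847 
5  | Atwood  | 60183
6  | Asimov  | 76484
7  | Le Guin | 26863
8  | Asimov  | 29270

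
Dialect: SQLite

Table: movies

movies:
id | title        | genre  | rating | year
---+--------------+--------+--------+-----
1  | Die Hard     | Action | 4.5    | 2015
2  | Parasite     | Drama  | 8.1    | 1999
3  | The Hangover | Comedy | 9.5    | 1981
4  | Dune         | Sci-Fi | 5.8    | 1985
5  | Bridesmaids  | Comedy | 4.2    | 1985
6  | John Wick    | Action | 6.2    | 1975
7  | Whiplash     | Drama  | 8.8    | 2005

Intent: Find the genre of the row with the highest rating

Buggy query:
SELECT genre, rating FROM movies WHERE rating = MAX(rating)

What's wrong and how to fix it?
Bug: MAX(rating) is an aggregate and cannot be used directly in WHERE

Fix: Wrap MAX in a scalar subquery so WHERE compares against a single value

Corrected query:
SELECT genre, rating FROM movies WHERE rating = (SELECT MAX(rating) FROM movies)

Result:
genre  | rating
-------+-------
Comedy | 9.5   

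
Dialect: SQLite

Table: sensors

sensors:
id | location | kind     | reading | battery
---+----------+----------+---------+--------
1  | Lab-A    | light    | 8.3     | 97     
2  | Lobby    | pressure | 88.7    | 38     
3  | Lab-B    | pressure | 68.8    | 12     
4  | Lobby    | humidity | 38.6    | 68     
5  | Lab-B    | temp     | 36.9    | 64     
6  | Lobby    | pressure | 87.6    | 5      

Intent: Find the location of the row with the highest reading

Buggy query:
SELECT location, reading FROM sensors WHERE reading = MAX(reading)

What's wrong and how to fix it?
Bug: MAX(reading) is an aggregate and cannot be used directly in WHERE

Fix: Use a subquery: WHERE reading = (SELECT MAX(reading) FROM sensors)

Corrected query:
SELECT location, reading FROM sensors WHERE reading = (SELECT MAX(reading) FROM sensors)

Result:
location | reading
---------+--------
Lobby    | 88.7   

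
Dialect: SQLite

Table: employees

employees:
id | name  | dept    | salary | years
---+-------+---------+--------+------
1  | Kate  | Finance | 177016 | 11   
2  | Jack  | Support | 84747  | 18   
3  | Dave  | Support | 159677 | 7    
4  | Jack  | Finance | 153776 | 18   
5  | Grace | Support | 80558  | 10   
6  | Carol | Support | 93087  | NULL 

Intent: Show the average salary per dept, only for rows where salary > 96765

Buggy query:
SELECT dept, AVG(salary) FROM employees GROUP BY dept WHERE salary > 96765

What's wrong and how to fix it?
Bug: Row-level WHERE must come before GROUP BY in the clause order

Fix: Place WHERE between FROM and GROUP BY

Corrected query:
SELECT dept, AVG(salary) FROM employees WHERE salary > 96765 GROUP BY dept

Result:
dept    | AVG(salary)
--------+------------
Finance | 165396     
Support | 159677     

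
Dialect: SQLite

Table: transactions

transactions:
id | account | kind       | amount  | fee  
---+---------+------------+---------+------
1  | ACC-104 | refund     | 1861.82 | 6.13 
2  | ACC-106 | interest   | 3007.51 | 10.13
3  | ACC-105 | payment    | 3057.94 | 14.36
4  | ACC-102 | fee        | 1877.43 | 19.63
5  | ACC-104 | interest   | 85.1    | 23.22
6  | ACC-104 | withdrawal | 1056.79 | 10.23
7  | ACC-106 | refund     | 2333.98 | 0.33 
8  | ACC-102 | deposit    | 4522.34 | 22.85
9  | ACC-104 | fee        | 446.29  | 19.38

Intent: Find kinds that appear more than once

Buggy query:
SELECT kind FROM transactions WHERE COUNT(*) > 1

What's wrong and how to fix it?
Bug: COUNT(*) is an aggregate and cannot be used in WHERE

Fix: Group first, then use HAVING for the count condition

Corrected query:
SELECT kind FROM transactions GROUP BY kind HAVING COUNT(*) > 1

Result:
kind    
--------
fee     
interest
refund  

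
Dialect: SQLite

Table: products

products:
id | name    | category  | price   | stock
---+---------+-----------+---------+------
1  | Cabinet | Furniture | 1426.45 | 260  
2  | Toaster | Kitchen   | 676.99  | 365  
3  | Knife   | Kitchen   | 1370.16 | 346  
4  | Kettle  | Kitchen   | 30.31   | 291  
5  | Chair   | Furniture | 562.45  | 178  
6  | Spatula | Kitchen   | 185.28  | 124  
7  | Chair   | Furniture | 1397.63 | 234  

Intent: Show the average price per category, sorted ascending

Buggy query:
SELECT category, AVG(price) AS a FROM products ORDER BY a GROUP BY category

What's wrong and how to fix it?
Bug: GROUP BY must precede ORDER BY

Fix: Reorder: SELECT … FROM … GROUP BY … ORDER BY …

Corrected query:
SELECT category, AVG(price) AS a FROM products GROUP BY category ORDER BY a

Result:
category  | a          
----------+------------
Kitchen   | 565.685    
Furniture | 1128.843333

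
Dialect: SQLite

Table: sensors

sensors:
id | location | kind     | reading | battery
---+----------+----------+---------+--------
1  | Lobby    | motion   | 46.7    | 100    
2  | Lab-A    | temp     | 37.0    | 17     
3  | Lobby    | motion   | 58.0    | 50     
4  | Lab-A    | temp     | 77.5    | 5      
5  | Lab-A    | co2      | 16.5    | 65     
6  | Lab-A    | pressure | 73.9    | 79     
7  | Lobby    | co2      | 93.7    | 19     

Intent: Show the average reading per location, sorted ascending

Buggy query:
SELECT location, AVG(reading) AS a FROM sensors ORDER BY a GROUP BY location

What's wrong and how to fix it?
Bug: GROUP BY must precede ORDER BY

Fix: Move ORDER BY to the end, after GROUP BY

Corrected query:
SELECT location, AVG(reading) AS a FROM sensors GROUP BY location ORDER BY a

Result:
location | a        
---------+----------
Lab-A    | 51.225   
Lobby    | 66.133333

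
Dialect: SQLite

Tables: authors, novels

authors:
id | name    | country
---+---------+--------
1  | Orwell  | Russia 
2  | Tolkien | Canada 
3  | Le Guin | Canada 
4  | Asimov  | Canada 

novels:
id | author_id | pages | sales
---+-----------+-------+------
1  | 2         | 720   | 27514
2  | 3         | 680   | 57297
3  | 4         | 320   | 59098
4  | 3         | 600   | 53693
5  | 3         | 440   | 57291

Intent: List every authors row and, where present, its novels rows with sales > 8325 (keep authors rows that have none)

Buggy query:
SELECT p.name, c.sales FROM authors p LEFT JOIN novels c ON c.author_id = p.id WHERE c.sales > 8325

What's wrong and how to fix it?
Bug: Filtering c.sales in WHERE discards the NULL rows produced by LEFT JOIN, turning it into an inner join

Fix: Put 'c.sales > 8325' in the JOIN's ON clause instead of WHERE

Corrected query:
SELECT p.name, c.sales FROM authors p LEFT JOIN novels c ON c.author_id = p.id AND c.sales > 8325

Result:
name    | sales
--------+------
Orwell  | NULL 
Tolkien | 27514
Le Guin | 53693
Le Guin | 57291
Le Guin | 57297
Asimov  | 59098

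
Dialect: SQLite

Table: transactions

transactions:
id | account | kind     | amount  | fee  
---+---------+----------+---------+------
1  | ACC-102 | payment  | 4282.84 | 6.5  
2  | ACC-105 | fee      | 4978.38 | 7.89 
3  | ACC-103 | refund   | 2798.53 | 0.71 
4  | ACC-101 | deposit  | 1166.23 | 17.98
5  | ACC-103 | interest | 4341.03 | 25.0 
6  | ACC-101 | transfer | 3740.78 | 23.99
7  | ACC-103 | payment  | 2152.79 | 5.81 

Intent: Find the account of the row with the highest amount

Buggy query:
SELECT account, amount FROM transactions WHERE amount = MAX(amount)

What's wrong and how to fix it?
Bug: WHERE is evaluated per row; an aggregate over the whole table isn't defined there

Fix: Use a subquery: WHERE amount = (SELECT MAX(amount) FROM transactions)

Corrected query:
SELECT account, amount FROM transactions WHERE amount = (SELECT MAX(amount) FROM transactions)

Result:
account | amount 
--------+--------
ACC-105 | 4978.38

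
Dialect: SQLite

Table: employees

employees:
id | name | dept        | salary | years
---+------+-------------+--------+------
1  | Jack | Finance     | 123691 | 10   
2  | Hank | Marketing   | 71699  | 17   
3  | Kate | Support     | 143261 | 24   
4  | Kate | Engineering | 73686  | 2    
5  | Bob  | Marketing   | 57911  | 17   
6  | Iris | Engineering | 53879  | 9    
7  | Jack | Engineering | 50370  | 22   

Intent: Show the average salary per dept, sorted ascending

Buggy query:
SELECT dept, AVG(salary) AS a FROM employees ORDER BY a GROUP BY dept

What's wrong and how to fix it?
Bug: ORDER BY appears before GROUP BY; SQL clause order requires GROUP BY first

Fix: Reorder: SELECT … FROM … GROUP BY … ORDER BY …

Corrected query:
SELECT dept, AVG(salary) AS a FROM employees GROUP BY dept ORDER BY a

Result:
dept        | a           
------------+-------------
Engineering | 59311.666667
Marketing   | 64805       
Finance     | 123691      
Support     | 143261      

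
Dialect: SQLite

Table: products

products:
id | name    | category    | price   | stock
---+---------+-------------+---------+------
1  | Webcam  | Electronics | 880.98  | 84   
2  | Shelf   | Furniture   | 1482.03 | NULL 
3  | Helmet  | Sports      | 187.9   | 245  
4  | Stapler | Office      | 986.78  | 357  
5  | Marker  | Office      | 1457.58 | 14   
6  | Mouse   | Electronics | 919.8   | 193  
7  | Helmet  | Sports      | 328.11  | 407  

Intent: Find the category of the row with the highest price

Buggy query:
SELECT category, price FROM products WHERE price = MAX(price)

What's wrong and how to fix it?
Bug: WHERE is evaluated per row; an aggregate over the whole table isn't defined there

Fix: Wrap MAX in a scalar subquery so WHERE compares against a single value

Corrected query:
SELECT category, price FROM products WHERE price = (SELECT MAX(price) FROM products)

Result:
category  | price  
----------+--------
Furniture | 1482.03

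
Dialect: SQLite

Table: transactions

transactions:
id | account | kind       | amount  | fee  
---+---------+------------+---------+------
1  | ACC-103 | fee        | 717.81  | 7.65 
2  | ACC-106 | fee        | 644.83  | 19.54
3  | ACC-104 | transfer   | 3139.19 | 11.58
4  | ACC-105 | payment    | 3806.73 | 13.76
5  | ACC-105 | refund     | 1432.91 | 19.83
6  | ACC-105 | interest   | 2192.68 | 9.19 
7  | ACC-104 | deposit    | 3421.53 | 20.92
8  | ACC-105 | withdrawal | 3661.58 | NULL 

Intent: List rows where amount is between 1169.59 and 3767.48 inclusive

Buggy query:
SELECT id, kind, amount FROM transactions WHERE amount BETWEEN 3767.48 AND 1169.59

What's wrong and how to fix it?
Bug: The bounds are reversed; BETWEEN a AND b requires a <= b to match anything

Fix: Swap the bounds so the smaller value comes first

Corrected query:
SELECT id, kind, amount FROM transactions WHERE amount BETWEEN 1169.59 AND 3767.48

Result:
id | kind       | amount 
---+------------+--------
3  | transfer   | 3139.19
5  | refund     | 1432.91
6  | interest   | 2192.68
7  | deposit    | 3421.53
8  | withdrawal | 3661.58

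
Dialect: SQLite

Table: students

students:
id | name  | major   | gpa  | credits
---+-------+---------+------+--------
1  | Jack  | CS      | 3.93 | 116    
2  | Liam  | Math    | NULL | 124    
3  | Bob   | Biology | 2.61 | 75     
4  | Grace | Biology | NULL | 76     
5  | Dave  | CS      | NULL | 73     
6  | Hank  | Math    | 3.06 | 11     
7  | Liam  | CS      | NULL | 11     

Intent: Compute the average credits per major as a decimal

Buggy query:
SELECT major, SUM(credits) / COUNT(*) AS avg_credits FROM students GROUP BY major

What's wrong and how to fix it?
Bug: Both operands are integers, so '/' performs integer division and truncates

Fix: Cast one side to REAL so the division keeps the fractional part

Corrected query:
SELECT major, SUM(credits) * 1.0 / COUNT(*) AS avg_credits FROM students GROUP BY major

Result:
major   | avg_credits
--------+------------
Biology | 75.5       
CS      | 66.666667  
Math    | 67.5       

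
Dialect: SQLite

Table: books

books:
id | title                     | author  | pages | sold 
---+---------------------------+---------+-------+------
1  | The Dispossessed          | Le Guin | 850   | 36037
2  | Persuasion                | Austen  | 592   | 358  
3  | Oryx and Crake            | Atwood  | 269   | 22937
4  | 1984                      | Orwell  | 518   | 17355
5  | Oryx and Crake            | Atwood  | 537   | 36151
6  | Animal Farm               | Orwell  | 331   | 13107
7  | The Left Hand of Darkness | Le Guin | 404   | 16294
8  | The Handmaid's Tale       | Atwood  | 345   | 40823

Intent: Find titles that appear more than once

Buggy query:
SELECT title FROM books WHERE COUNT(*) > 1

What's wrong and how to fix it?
Bug: WHERE can't reference COUNT(*); aggregates are computed after WHERE

Fix: GROUP BY title, then filter groups with HAVING COUNT(*) > 1

Corrected query:
SELECT title FROM books GROUP BY title HAVING COUNT(*) > 1

Result:
title         
--------------
Oryx and Crake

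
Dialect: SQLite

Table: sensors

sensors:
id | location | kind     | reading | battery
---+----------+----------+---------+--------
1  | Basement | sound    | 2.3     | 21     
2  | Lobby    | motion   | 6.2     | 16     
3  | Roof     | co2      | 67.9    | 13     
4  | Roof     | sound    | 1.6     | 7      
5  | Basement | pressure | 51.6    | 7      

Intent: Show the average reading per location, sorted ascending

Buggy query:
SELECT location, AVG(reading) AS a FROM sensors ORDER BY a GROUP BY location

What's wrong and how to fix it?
Bug: ORDER BY appears before GROUP BY; SQL clause order requires GROUP BY first

Fix: Reorder: SELECT … FROM … GROUP BY … ORDER BY …

Corrected query:
SELECT location, AVG(reading) AS a FROM sensors GROUP BY location ORDER BY a

Result:
location | a    
---------+------
Lobby    | 6.2  
Basement | 26.95
Roof     | 34.75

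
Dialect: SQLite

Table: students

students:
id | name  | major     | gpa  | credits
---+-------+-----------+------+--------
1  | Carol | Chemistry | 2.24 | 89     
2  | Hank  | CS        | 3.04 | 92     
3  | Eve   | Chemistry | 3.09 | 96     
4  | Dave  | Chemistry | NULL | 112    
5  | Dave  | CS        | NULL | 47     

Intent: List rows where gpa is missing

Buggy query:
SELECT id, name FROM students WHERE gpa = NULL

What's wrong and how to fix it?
Bug: '= NULL' is always unknown in SQL three-valued logic, so no rows match

Fix: Replace '= NULL' with 'IS NULL'

Corrected query:
SELECT id, name FROM students WHERE gpa IS NULL

Result:
id | name
---+-----
4  | Dave
5  | Dave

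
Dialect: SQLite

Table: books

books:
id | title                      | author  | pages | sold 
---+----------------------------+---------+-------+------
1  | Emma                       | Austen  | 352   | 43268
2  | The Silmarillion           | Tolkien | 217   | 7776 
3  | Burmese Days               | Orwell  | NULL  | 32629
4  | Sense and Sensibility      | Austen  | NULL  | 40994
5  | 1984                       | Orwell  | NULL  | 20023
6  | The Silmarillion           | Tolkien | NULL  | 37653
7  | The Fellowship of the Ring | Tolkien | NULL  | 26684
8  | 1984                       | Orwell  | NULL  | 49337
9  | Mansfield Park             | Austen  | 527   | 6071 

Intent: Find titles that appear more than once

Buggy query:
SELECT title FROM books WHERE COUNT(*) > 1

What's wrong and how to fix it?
Bug: COUNT(*) is an aggregate and cannot be used in WHERE

Fix: Group first, then use HAVING for the count condition

Corrected query:
SELECT title FROM books GROUP BY title HAVING COUNT(*) > 1

Result:
title           
----------------
1984            
The Silmarillion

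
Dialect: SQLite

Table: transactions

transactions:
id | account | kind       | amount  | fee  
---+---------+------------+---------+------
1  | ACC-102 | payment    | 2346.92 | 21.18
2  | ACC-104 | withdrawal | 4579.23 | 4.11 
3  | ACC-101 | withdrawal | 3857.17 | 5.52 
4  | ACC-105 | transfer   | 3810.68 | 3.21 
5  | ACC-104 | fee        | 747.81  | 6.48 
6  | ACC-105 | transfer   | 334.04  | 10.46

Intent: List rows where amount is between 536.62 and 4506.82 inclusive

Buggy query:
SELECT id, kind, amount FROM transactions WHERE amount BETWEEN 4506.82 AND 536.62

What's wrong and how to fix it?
Bug: BETWEEN expects the lower bound first; with 4506.82 AND 536.62 the range is empty

Fix: Write BETWEEN 536.62 AND 4506.82

Corrected query:
SELECT id, kind, amount FROM transactions WHERE amount BETWEEN 536.62 AND 4506.82

Result:
id | kind       | amount 
---+------------+--------
1  | payment    | 2346.92
3  | withdrawal | 3857.17
4  | transfer   | 3810.68
5  | fee        | 747.81 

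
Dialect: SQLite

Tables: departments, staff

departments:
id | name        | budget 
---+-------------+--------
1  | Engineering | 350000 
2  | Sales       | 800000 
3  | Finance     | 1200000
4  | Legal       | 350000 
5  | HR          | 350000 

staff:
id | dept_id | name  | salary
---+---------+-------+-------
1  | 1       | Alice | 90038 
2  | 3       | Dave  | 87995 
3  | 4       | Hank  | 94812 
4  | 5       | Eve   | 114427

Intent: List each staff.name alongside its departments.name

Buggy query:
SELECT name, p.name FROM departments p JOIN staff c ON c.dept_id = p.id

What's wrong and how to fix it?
Bug: 'name' exists in both joined tables, so the database can't tell which one is meant

Fix: Prefix ambiguous columns with the table alias

Corrected query:
SELECT c.name, p.name FROM departments p JOIN staff c ON c.dept_id = p.id

Result:
name  | name       
------+------------
Alice | Engineering
Dave  | Finance    
Hank  | Legal      
Eve   | HR         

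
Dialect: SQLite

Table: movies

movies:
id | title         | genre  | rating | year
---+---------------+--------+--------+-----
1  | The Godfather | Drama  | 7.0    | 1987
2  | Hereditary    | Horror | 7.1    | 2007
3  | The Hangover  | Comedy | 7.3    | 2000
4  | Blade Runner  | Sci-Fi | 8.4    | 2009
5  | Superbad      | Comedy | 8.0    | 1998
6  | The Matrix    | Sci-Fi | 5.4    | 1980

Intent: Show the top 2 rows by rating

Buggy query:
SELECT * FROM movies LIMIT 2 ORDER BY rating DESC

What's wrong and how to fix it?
Bug: ORDER BY cannot follow LIMIT; LIMIT is the final clause

Fix: Swap the clauses: ORDER BY first, then LIMIT

Corrected query:
SELECT * FROM movies ORDER BY rating DESC LIMIT 2

Result:
id | title        | genre  | rating | year
---+--------------+--------+--------+-----
4  | Blade Runner | Sci-Fi | 8.4    | 2009
5  | Superbad     | Comedy | 8      | 1998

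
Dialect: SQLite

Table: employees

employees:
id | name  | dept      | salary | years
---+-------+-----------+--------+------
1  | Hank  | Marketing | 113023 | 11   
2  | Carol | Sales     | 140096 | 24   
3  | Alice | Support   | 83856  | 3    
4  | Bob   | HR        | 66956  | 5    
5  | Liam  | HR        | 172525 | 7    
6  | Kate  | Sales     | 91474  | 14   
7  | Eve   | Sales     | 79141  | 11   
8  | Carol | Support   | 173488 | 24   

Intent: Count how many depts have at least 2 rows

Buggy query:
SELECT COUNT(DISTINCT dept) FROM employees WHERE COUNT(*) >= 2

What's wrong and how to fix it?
Bug: COUNT(*) cannot appear in WHERE; the per-group count doesn't exist yet

Fix: Use a subquery that GROUPs and filters with HAVING, then count its rows

Corrected query:
SELECT COUNT(*) FROM (SELECT dept FROM employees GROUP BY dept HAVING COUNT(*) >= 2)

Result:
COUNT(*)
--------
3       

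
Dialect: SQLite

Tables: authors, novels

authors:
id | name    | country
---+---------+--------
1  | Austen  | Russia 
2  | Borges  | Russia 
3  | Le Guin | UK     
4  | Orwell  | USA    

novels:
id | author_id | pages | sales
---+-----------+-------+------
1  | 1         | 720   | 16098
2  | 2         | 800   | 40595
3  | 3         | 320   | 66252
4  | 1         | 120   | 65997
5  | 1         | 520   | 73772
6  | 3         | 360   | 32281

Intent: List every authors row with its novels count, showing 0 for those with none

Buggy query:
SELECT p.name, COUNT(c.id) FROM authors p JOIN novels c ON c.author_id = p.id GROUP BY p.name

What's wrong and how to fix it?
Bug: An inner join excludes parents with zero children

Fix: Use LEFT JOIN so parents without children still appear (COUNT(c.id) gives 0)

Corrected query:
SELECT p.name, COUNT(c.id) FROM authors p LEFT JOIN novels c ON c.author_id = p.id GROUP BY p.name

Result:
name    | COUNT(c.id)
--------+------------
Austen  | 3          
Borges  | 1          
Le Guin | 2          
Orwell  | 0          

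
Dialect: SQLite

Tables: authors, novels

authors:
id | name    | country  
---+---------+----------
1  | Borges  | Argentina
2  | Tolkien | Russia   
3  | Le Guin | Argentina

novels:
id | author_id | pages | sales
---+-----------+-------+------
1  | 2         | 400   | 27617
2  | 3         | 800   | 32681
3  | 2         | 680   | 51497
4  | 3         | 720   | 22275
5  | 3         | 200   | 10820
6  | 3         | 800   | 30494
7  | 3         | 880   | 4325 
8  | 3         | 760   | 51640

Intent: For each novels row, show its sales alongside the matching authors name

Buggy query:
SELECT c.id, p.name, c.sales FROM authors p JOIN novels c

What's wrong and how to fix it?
Bug: Missing join condition: each novels row is matched to all authors rows instead of just its own

Fix: Specify the join condition linking the foreign key to the parent id

Corrected query:
SELECT c.id, p.name, c.sales FROM authors p JOIN novels c ON c.author_id = p.id

Result:
id | name    | sales
---+---------+------
1  | Tolkien | 27617
2  | Le Guin | 32681
3  | Tolkien | 51497
4  | Le Guin | 22275
5  | Le Guin | 10820
6  | Le Guin | 30494
7  | Le Guin | 4325 
8  | Le Guin | 51640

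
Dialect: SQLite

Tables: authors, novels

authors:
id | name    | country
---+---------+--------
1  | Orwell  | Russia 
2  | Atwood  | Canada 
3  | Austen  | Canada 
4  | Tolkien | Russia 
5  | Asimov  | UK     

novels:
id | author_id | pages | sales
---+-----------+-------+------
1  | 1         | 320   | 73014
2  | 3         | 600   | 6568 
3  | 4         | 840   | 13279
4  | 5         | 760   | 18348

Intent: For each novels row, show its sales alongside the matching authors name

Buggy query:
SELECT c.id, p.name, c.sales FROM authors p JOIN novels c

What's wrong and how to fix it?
Bug: JOIN with no ON clause produces a cartesian product; every novels row pairs with every authors row

Fix: Specify the join condition linking the foreign key to the parent id

Corrected query:
SELECT c.id, p.name, c.sales FROM authors p JOIN novels c ON c.author_id = p.id

Result:
id | name    | sales
---+---------+------
1  | Orwell  | 73014
2  | Austen  | 6568 
3  | Tolkien | 13279
4  | Asimov  | 18348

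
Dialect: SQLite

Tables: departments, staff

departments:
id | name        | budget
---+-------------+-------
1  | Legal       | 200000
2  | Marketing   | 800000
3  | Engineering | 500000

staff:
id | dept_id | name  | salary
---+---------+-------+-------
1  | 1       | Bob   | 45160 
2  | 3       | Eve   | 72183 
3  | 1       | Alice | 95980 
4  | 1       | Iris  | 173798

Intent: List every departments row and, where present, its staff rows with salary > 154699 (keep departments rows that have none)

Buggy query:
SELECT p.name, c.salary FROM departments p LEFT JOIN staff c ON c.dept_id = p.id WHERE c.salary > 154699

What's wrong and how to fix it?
Bug: A WHERE condition on the right-hand table after LEFT JOIN drops unmatched parents

Fix: Move the right-table condition into the ON clause so unmatched parents are kept

Corrected query:
SELECT p.name, c.salary FROM departments p LEFT JOIN staff c ON c.dept_id = p.id AND c.salary > 154699

Result:
name        | salary
------------+-------
Legal       | 173798
Marketing   | NULL  
Engineering | NULL  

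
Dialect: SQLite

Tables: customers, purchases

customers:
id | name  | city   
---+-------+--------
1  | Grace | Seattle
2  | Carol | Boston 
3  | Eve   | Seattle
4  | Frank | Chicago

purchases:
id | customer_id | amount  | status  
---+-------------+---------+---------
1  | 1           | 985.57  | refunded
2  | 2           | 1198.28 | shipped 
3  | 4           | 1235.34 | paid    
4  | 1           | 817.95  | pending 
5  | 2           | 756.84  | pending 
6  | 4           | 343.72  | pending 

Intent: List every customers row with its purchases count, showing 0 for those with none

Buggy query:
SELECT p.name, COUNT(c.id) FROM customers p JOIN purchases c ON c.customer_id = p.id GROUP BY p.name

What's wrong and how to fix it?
Bug: INNER JOIN drops customers rows that have no matching purchases rows

Fix: Switch to LEFT JOIN to retain unmatched parent rows

Corrected query:
SELECT p.name, COUNT(c.id) FROM customers p LEFT JOIN purchases c ON c.customer_id = p.id GROUP BY p.name

Result:
name  | COUNT(c.id)
------+------------
Carol | 2          
Eve   | 0          
Frank | 2          
Grace | 2          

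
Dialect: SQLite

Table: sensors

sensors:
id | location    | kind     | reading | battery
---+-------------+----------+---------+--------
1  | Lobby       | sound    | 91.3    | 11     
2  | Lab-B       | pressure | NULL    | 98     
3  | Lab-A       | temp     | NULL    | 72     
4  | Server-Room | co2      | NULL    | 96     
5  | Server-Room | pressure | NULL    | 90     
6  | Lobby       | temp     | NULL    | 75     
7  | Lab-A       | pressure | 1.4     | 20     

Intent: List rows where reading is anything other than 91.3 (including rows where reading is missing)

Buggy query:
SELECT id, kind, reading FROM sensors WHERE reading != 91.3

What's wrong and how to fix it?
Bug: 'reading != 91.3' is unknown when reading is NULL, so NULL rows are silently excluded

Fix: Handle NULL separately with IS NULL alongside the inequality

Corrected query:
SELECT id, kind, reading FROM sensors WHERE reading != 91.3 OR reading IS NULL

Result:
id | kind     | reading
---+----------+--------
2  | pressure | NULL   
3  | temp     | NULL   
4  | co2      | NULL   
5  | pressure | NULL   
6  | temp     | NULL   
7  | pressure | 1.4    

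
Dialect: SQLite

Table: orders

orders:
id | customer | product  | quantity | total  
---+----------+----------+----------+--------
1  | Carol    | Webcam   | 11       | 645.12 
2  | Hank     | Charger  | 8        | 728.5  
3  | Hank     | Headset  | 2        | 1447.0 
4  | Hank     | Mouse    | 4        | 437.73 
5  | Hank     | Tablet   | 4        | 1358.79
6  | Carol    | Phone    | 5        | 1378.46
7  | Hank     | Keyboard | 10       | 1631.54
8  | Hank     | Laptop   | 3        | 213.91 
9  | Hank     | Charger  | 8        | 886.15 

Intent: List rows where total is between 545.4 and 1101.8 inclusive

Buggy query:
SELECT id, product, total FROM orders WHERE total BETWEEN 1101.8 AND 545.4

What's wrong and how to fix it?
Bug: BETWEEN expects the lower bound first; with 1101.8 AND 545.4 the range is empty

Fix: Swap the bounds so the smaller value comes first

Corrected query:
SELECT id, product, total FROM orders WHERE total BETWEEN 545.4 AND 1101.8

Result:
id | product | total 
---+---------+-------
1  | Webcam  | 645.12
2  | Charger | 728.5 
9  | Charger | 886.15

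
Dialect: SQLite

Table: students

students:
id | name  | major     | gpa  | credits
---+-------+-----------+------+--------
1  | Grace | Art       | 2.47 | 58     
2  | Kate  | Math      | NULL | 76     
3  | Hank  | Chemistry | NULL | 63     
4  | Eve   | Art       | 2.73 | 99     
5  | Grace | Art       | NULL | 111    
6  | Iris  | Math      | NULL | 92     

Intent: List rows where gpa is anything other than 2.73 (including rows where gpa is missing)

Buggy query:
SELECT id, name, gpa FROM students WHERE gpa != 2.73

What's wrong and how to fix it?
Bug: 'gpa != 2.73' is unknown when gpa is NULL, so NULL rows are silently excluded

Fix: Add an explicit OR gpa IS NULL to include the missing-value rows

Corrected query:
SELECT id, name, gpa FROM students WHERE gpa != 2.73 OR gpa IS NULL

Result:
id | name  | gpa 
---+-------+-----
1  | Grace | 2.47
2  | Kate  | NULL
3  | Hank  | NULL
5  | Grace | NULL
6  | Iris  | NULL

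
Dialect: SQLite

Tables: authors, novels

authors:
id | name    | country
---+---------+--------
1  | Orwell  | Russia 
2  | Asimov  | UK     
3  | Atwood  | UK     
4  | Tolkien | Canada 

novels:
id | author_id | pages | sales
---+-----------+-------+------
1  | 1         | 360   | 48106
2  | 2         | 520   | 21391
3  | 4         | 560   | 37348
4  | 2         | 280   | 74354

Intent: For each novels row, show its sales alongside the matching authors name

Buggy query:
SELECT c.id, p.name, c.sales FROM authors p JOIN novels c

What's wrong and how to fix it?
Bug: Missing join condition: each novels row is matched to all authors rows instead of just its own

Fix: Add ON c.author_id = p.id to the JOIN

Corrected query:
SELECT c.id, p.name, c.sales FROM authors p JOIN novels c ON c.author_id = p.id

Result:
id | name    | sales
---+---------+------
1  | Orwell  | 48106
2  | Asimov  | 21391
3  | Tolkien | 37348
4  | Asimov  | 74354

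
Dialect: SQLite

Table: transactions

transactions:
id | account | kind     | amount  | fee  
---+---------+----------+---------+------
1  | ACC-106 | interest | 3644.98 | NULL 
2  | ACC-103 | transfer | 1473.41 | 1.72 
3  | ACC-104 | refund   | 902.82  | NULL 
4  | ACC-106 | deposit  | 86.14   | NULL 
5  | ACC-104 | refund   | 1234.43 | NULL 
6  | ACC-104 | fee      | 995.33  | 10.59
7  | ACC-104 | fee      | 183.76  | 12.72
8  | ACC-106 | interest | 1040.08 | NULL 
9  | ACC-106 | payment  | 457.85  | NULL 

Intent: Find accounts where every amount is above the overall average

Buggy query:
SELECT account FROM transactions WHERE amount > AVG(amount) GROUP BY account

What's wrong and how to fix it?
Bug: AVG() is an aggregate; it can't sit directly in WHERE

Fix: Use a subquery for AVG and a HAVING MIN(...) filter so the condition holds for every row in the group

Corrected query:
SELECT account FROM transactions GROUP BY account HAVING MIN(amount) > (SELECT AVG(amount) FROM transactions)

Result:
account
-------
ACC-103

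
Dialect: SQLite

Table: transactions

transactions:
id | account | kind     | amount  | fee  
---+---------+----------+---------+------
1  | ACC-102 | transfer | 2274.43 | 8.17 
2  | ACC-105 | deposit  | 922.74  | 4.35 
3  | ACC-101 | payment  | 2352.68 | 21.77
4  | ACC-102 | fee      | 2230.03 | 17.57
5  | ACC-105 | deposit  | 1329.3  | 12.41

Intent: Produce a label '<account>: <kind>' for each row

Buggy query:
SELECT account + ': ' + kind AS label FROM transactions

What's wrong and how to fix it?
Bug: '+' is numeric addition; on text columns SQLite converts them to 0 instead of concatenating

Fix: Use the || operator for string concatenation

Corrected query:
SELECT account || ': ' || kind AS label FROM transactions

Result:
label            
-----------------
ACC-102: transfer
ACC-105: deposit 
ACC-101: payment 
ACC-102: fee     
ACC-105: deposit 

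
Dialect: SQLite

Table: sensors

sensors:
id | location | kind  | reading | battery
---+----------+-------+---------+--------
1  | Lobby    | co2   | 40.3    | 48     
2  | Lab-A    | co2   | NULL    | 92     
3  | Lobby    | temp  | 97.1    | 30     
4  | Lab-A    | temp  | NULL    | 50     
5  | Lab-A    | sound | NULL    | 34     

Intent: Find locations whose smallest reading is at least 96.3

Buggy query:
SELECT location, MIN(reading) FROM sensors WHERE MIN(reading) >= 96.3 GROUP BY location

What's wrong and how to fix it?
Bug: Aggregates like MIN are computed per group after WHERE runs

Fix: Replace WHERE with HAVING after the GROUP BY

Corrected query:
SELECT location, MIN(reading) FROM sensors GROUP BY location HAVING MIN(reading) >= 96.3

Result:
(no rows)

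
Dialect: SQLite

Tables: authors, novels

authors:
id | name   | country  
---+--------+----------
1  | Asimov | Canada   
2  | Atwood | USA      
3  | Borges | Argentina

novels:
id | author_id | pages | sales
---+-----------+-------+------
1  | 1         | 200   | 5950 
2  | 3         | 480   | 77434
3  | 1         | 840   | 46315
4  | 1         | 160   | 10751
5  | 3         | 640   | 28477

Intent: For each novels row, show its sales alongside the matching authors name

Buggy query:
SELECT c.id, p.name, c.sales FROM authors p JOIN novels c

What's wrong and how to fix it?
Bug: JOIN with no ON clause produces a cartesian product; every novels row pairs with every authors row

Fix: Specify the join condition linking the foreign key to the parent id

Corrected query:
SELECT c.id, p.name, c.sales FROM authors p JOIN novels c ON c.author_id = p.id

Result:
id | name   | sales
---+--------+------
1  | Asimov | 5950 
2  | Borges | 77434
3  | Asimov | 46315
4  | Asimov | 10751
5  | Borges | 28477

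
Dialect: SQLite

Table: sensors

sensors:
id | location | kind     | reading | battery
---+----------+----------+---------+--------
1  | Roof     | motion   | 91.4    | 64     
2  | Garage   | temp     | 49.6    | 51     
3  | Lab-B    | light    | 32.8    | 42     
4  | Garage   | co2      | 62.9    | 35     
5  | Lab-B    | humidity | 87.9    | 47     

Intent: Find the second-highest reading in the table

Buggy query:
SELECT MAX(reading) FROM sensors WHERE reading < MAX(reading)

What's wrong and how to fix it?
Bug: The inner MAX is an aggregate inside WHERE, which is not allowed

Fix: Compute the overall MAX in a subquery, then take MAX of rows below it

Corrected query:
SELECT MAX(reading) FROM sensors WHERE reading < (SELECT MAX(reading) FROM sensors)

Result:
MAX(reading)
------------
87.9        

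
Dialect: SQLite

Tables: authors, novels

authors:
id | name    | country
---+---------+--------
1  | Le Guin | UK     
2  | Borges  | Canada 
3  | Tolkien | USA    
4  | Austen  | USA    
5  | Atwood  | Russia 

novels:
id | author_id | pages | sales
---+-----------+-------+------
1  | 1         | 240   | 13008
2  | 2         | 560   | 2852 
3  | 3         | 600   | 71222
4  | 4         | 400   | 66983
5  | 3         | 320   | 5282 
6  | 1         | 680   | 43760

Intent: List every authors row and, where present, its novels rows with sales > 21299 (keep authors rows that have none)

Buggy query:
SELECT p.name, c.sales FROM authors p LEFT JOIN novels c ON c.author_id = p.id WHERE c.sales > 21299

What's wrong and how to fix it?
Bug: A WHERE condition on the right-hand table after LEFT JOIN drops unmatched parents

Fix: Move the right-table condition into the ON clause so unmatched parents are kept

Corrected query:
SELECT p.name, c.sales FROM authors p LEFT JOIN novels c ON c.author_id = p.id AND c.sales > 21299

Result:
name    | sales
--------+------
Le Guin | 43760
Borges  | NULL 
Tolkien | 71222
Austen  | 66983
Atwood  | NULL 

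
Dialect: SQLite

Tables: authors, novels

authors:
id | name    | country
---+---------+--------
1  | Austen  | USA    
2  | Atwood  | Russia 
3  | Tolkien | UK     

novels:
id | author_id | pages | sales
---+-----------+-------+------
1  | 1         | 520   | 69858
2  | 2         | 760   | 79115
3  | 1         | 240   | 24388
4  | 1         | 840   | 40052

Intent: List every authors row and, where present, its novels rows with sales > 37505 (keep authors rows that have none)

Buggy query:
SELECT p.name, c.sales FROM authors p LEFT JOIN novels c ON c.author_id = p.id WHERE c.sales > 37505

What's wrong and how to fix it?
Bug: A WHERE condition on the right-hand table after LEFT JOIN drops unmatched parents

Fix: Move the right-table condition into the ON clause so unmatched parents are kept

Corrected query:
SELECT p.name, c.sales FROM authors p LEFT JOIN novels c ON c.author_id = p.id AND c.sales > 37505

Result:
name    | sales
--------+------
Austen  | 40052
Austen  | 69858
Atwood  | 79115
Tolkien | NULL 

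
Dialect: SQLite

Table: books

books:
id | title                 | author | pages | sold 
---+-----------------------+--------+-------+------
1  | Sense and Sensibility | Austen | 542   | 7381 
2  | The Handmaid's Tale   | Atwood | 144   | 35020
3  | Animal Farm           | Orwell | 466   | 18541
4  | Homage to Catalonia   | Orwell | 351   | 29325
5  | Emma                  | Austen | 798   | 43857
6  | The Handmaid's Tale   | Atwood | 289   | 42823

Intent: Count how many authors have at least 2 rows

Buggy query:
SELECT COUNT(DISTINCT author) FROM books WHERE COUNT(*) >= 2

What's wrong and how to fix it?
Bug: COUNT(*) cannot appear in WHERE; the per-group count doesn't exist yet

Fix: Group first with HAVING COUNT(*) >= 2, then COUNT the resulting groups

Corrected query:
SELECT COUNT(*) FROM (SELECT author FROM books GROUP BY author HAVING COUNT(*) >= 2)

Result:
COUNT(*)
--------
3       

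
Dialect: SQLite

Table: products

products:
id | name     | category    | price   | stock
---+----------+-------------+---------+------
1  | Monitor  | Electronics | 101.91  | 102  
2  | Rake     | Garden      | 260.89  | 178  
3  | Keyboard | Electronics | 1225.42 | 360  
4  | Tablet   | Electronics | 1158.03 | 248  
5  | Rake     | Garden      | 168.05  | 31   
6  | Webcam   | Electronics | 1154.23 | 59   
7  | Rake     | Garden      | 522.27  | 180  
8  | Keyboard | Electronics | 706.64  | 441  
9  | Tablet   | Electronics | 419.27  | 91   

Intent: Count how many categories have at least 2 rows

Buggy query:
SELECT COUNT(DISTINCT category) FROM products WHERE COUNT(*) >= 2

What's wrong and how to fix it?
Bug: WHERE filters individual rows, not groups, so a group-level COUNT is invalid there

Fix: Group first with HAVING COUNT(*) >= 2, then COUNT the resulting groups

Corrected query:
SELECT COUNT(*) FROM (SELECT category FROM products GROUP BY category HAVING COUNT(*) >= 2)

Result:
COUNT(*)
--------
2       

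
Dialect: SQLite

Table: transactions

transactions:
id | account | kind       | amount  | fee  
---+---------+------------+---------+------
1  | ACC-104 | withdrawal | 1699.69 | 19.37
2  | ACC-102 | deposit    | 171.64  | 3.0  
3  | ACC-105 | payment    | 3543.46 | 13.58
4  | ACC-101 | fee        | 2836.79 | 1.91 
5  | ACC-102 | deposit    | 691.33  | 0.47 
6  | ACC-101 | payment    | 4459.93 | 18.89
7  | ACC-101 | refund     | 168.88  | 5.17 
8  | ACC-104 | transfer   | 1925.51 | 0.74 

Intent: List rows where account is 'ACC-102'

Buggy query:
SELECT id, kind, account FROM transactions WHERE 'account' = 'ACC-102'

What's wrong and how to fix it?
Bug: Single quotes denote string literals in SQL; the column name is being compared as a constant string

Fix: Reference the column as account without single quotes

Corrected query:
SELECT id, kind, account FROM transactions WHERE account = 'ACC-102'

Result:
id | kind    | account
---+---------+--------
2  | deposit | ACC-102
5  | deposit | ACC-102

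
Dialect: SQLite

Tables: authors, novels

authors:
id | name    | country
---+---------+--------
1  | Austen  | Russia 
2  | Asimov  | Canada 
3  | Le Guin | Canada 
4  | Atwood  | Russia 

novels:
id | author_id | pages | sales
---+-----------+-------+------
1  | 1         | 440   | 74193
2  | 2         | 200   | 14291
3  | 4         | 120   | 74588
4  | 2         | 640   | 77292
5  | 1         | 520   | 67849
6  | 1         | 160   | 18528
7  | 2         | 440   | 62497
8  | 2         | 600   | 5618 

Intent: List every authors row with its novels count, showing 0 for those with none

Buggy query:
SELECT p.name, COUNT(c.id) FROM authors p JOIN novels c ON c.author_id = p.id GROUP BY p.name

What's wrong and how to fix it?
Bug: An inner join excludes parents with zero children

Fix: Use LEFT JOIN so parents without children still appear (COUNT(c.id) gives 0)

Corrected query:
SELECT p.name, COUNT(c.id) FROM authors p LEFT JOIN novels c ON c.author_id = p.id GROUP BY p.name

Result:
name    | COUNT(c.id)
--------+------------
Asimov  | 4          
Atwood  | 1          
Austen  | 3          
Le Guin | 0          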